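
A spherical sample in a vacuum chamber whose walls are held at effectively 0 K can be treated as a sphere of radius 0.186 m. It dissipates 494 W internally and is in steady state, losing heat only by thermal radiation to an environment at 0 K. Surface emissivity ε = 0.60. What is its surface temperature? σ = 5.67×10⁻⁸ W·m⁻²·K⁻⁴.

T ≈ 428 K

Steady state: internal power = radiated power, P = εσA T⁴.
Radiating area A = 4πr² = 0.4347 m².
T⁴ = P/(εσA) = 494/(0.60·5.67×10⁻⁸·0.4347) = 3.340×10¹⁰ K⁴.
T = (3.340×10¹⁰)^(1/4).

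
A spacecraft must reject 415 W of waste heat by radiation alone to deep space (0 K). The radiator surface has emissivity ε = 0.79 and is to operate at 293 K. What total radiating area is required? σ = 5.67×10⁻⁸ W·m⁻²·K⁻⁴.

A ≈ 1.26 m²

P = εσA T⁴ ⇒ A = P/(εσT⁴).
T⁴ = 7.370×10⁹ K⁴.
A = 415/(0.79 × 5.67×10⁻⁸ × 7.370×10⁹).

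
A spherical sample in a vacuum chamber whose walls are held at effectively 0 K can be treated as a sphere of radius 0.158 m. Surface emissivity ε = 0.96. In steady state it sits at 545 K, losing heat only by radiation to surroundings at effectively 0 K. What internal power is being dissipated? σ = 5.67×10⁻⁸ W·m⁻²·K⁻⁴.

Steady state: P = εσA T⁴.
A = 4πr² = 0.3137 m²; T⁴ = (545)⁴ = 8.822×10¹⁰ K⁴.
P = 0.96 × 5.67×10⁻⁸ × 0.3137 × 8.822×10¹⁰.

P ≈ 1510 W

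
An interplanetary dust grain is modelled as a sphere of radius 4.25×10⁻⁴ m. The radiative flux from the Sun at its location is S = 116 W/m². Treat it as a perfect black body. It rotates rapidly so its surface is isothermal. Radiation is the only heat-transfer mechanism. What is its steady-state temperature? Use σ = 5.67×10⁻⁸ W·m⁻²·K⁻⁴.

At equilibrium, absorbed power = emitted power.
Absorbing cross-section = πr² = 5.675×10⁻⁷ m²; emitting surface = 4πr² = 2.270×10⁻⁶ m² (ratio 4).
S·A_cross = εσ·A_surf·T⁴  ⇒  T⁴ = S/(4σ).
T⁴ = 1.00·116/(4·5.67×10⁻⁸) = 5.115×10⁸ K⁴.
T = (5.115×10⁸)^(1/4).

T ≈ 150 K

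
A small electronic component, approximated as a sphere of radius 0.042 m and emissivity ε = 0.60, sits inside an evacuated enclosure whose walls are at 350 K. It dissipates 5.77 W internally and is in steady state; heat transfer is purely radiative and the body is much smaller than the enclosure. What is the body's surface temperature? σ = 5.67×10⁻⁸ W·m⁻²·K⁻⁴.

For a small grey body in a large enclosure, net radiated power = εσA(T⁴ − T_w⁴).
Steady state: P = εσA(T⁴ − T_w⁴) with A = 4πr² = 0.02217 m².
T⁴ = P/(εσA) + T_w⁴ = 5.77/(0.60·5.67×10⁻⁸·0.02217) + (350)⁴
    = 7.651×10⁹ + 1.501×10¹⁰ = 2.266×10¹⁰ K⁴.

T ≈ 388 K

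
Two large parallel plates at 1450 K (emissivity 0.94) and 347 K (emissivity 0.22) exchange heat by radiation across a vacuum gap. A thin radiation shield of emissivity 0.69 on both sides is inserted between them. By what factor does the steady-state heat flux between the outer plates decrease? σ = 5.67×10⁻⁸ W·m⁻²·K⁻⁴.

factor ≈ 1.41

Without shield: q₀ = σΔ(T⁴)/(1/ε₁+1/ε₂−1) with denominator 4.609.
With shield the two gaps are in series; the resistances add: (1/ε₁+1/ε_s−1)+(1/ε_s+1/ε₂−1) = 1.513+4.995 = 6.508.
Heat-flux ratio q₀/q = 6.508/4.609.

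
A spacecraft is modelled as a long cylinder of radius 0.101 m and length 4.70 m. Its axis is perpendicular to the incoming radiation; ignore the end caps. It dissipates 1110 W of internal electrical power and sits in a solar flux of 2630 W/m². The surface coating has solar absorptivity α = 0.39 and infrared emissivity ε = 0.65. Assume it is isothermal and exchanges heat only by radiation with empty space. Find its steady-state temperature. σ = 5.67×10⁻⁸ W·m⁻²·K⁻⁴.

At steady state, absorbed solar power + internal power = radiated power.
Absorbed: α·S·A_cross = 0.39·2630·0.9494 = 973.8 W (cross-section 2rL).
Total input = 973.8 + 1110 = 2084 W.
Radiated: εσ·A_surf·T⁴ with A_surf = 2πrL = 2.983 m².
T⁴ = 2084/(0.65·5.67×10⁻⁸·2.983) = 1.896×10¹⁰ K⁴.

T ≈ 371 K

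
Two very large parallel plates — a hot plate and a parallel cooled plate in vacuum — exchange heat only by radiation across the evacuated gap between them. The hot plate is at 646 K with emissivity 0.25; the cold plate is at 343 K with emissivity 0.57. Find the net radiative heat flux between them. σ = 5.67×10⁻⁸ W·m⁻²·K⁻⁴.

For two infinite grey parallel plates, q = σ(T₁⁴ − T₂⁴)/(1/ε₁ + 1/ε₂ − 1).
T₁⁴ − T₂⁴ = 1.742×10¹¹ − 1.384×10¹⁰ = 1.603×10¹¹ K⁴.
1/ε₁ + 1/ε₂ − 1 = 4.000 + 1.754 − 1 = 4.754.
q = 5.67×10⁻⁸ × 1.603×10¹¹ / 4.754.

q ≈ 1910 W/m²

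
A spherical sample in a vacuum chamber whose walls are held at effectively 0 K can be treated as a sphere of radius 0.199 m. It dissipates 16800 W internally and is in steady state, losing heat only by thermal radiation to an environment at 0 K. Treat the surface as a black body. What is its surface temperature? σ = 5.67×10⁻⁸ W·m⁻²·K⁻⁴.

Steady state: internal power = radiated power, P = εσA T⁴.
Radiating area A = 4πr² = 0.4976 m².
T⁴ = P/(εσA) = 16800/(1.0·5.67×10⁻⁸·0.4976) = 5.954×10¹¹ K⁴.
T = (5.954×10¹¹)^(1/4).

T ≈ 878 K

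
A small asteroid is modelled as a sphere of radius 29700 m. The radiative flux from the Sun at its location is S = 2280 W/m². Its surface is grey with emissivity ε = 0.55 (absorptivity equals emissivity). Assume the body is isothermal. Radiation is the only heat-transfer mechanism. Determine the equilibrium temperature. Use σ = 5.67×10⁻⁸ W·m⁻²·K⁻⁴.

At equilibrium, absorbed power = emitted power.
Absorbing cross-section = πr² = 2.771×10⁹ m²; emitting surface = 4πr² = 1.108×10¹⁰ m² (ratio 4).
εS·A_cross = εσ·A_surf·T⁴  ⇒  T⁴ = S/(4σ)   (ε cancels).
T⁴ = 2280/(4·5.67×10⁻⁸) = 1.005×10¹⁰ K⁴.
T = (1.005×10¹⁰)^(1/4).

T ≈ 317 K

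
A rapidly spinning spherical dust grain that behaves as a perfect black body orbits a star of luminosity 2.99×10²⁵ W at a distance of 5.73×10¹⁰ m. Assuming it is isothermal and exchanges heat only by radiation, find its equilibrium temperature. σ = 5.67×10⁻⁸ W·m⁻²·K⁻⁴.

First find the stellar flux at distance d: S = L/(4πd²) = 2.99×10²⁵/(4π·(5.73×10¹⁰)²) = 724.7 W/m².
For an isothermal sphere, absorbed (1−a)S·πr² = emitted σ·4πr²·T⁴, so T⁴ = (1−a)S/(4σ).
T⁴ = 1.00·724.7/(4·5.67×10⁻⁸) = 3.195×10⁹ K⁴.

T ≈ 238 K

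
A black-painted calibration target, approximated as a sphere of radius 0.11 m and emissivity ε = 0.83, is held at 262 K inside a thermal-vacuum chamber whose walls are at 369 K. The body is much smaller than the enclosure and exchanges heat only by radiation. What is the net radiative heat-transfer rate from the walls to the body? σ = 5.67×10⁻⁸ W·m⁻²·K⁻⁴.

For a small grey body in a large enclosure: P_net = εσA(T_body⁴ − T_wall⁴).
A = 4πr² = 0.1521 m²; T_body⁴ − T_wall⁴ = 4.712×10⁹ − 1.854×10¹⁰ = -1.383×10¹⁰ K⁴.
|P_net| = 0.83·5.67×10⁻⁸·0.1521·1.383×10¹⁰.

P_net ≈ 98.9 W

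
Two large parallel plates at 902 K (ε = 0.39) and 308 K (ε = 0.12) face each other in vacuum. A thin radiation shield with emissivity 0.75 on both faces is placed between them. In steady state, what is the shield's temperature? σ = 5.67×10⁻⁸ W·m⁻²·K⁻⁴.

T_s ≈ 840 K

In steady state the net flux on the hot side equals that on the cold side.
σ(T₁⁴−T_s⁴)/D₁ = σ(T_s⁴−T₂⁴)/D₂, with D₁ = 1/ε₁+1/ε_s−1 = 2.897, D₂ = 1/ε_s+1/ε₂−1 = 8.667.
Solve for T_s⁴: T_s⁴ = (D₂·T₁⁴ + D₁·T₂⁴)/(D₁+D₂) = 4.984×10¹¹ K⁴.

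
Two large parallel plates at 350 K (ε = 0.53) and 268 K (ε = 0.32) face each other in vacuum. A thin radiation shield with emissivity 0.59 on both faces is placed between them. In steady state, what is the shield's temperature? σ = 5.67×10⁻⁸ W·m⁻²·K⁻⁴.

T_s ≈ 324 K

In steady state the net flux on the hot side equals that on the cold side.
σ(T₁⁴−T_s⁴)/D₁ = σ(T_s⁴−T₂⁴)/D₂, with D₁ = 1/ε₁+1/ε_s−1 = 2.582, D₂ = 1/ε_s+1/ε₂−1 = 3.820.
Solve for T_s⁴: T_s⁴ = (D₂·T₁⁴ + D₁·T₂⁴)/(D₁+D₂) = 1.103×10¹⁰ K⁴.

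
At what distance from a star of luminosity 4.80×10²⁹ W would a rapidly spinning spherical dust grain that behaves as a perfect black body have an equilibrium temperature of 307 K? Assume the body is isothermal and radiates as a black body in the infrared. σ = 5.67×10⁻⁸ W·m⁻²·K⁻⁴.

d ≈ 4.35×10¹² m

For an isothermal black-emitting sphere, (1−a)S·πr² = σ·4πr²·T⁴ ⇒ S = 4σT⁴/(1−a).
S = 4·5.67×10⁻⁸·(307)⁴/1.00 = 2015 W/m².
Flux falls as S = L/(4πd²), so d = √(L/(4πS)) = √(4.80×10²⁹/(4π·2015)).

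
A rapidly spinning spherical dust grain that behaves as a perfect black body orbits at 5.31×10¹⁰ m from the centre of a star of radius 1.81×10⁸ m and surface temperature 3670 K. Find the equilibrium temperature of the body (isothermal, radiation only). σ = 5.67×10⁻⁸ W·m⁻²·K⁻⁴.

T ≈ 152 K

The star's surface emits σT_*⁴; at distance d the flux is S = σT_*⁴(R_*/d)².
S = 5.67×10⁻⁸·(3670)⁴·(1.81×10⁸/5.31×10¹⁰)² = 119.5 W/m².
For an isothermal sphere T⁴ = (1−a)S/(4σ) = 5.270×10⁸ K⁴.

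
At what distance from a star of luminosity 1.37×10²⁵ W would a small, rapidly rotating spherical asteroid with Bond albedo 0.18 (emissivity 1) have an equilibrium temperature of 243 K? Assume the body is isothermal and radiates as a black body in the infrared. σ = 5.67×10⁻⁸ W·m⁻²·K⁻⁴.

d ≈ 3.36×10¹⁰ m

For an isothermal black-emitting sphere, (1−a)S·πr² = σ·4πr²·T⁴ ⇒ S = 4σT⁴/(1−a).
S = 4·5.67×10⁻⁸·(243)⁴/0.820 = 964.4 W/m².
Flux falls as S = L/(4πd²), so d = √(L/(4πS)) = √(1.37×10²⁵/(4π·964.4)).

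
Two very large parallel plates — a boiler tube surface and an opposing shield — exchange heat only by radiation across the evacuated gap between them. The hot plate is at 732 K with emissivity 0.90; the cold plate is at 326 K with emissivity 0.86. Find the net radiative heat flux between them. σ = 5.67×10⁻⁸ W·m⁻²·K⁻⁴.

q ≈ 12300 W/m²

For two infinite grey parallel plates, q = σ(T₁⁴ − T₂⁴)/(1/ε₁ + 1/ε₂ − 1).
T₁⁴ − T₂⁴ = 2.871×10¹¹ − 1.129×10¹⁰ = 2.758×10¹¹ K⁴.
1/ε₁ + 1/ε₂ − 1 = 1.111 + 1.163 − 1 = 1.274.
q = 5.67×10⁻⁸ × 2.758×10¹¹ / 1.274.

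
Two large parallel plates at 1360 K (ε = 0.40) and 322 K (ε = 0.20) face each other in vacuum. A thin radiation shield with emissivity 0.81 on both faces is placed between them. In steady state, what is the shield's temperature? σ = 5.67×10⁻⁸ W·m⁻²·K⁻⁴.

In steady state the net flux on the hot side equals that on the cold side.
σ(T₁⁴−T_s⁴)/D₁ = σ(T_s⁴−T₂⁴)/D₂, with D₁ = 1/ε₁+1/ε_s−1 = 2.735, D₂ = 1/ε_s+1/ε₂−1 = 5.235.
Solve for T_s⁴: T_s⁴ = (D₂·T₁⁴ + D₁·T₂⁴)/(D₁+D₂) = 2.251×10¹² K⁴.

T_s ≈ 1220 K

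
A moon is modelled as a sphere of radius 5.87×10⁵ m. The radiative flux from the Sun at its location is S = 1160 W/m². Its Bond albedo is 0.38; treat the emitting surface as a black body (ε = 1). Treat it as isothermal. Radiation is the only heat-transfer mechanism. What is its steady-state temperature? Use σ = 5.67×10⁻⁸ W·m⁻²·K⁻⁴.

T ≈ 237 K

At equilibrium, absorbed power = emitted power.
Absorbing cross-section = πr² = 1.082×10¹² m²; emitting surface = 4πr² = 4.330×10¹² m² (ratio 4).
(1−a)S·A_cross = εσ·A_surf·T⁴  ⇒  T⁴ = (1−a)S/(4σ).
T⁴ = 0.620·1160/(4·5.67×10⁻⁸) = 3.171×10⁹ K⁴.
T = (3.171×10⁹)^(1/4).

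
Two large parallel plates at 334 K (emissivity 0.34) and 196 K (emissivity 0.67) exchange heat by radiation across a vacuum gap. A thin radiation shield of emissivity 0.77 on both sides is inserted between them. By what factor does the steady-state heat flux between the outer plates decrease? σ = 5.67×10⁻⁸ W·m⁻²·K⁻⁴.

Without shield: q₀ = σΔ(T⁴)/(1/ε₁+1/ε₂−1) with denominator 3.434.
With shield the two gaps are in series; the resistances add: (1/ε₁+1/ε_s−1)+(1/ε_s+1/ε₂−1) = 3.240+1.791 = 5.031.
Heat-flux ratio q₀/q = 5.031/3.434.

factor ≈ 1.47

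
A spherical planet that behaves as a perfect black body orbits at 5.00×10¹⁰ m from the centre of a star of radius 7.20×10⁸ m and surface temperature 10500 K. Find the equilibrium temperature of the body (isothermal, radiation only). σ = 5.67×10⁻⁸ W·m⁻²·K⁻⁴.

T ≈ 891 K

The star's surface emits σT_*⁴; at distance d the flux is S = σT_*⁴(R_*/d)².
S = 5.67×10⁻⁸·(10500)⁴·(7.20×10⁸/5.00×10¹⁰)² = 1.429×10⁵ W/m².
For an isothermal sphere T⁴ = (1−a)S/(4σ) = 6.301×10¹¹ K⁴.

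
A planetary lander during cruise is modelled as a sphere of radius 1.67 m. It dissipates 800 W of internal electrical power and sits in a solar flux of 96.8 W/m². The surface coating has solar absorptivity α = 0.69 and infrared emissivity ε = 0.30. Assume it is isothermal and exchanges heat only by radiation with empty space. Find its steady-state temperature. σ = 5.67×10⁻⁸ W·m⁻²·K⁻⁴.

At steady state, absorbed solar power + internal power = radiated power.
Absorbed: α·S·A_cross = 0.69·96.8·8.762 = 585.2 W (cross-section πr²).
Total input = 585.2 + 800 = 1385 W.
Radiated: εσ·A_surf·T⁴ with A_surf = 4πr² = 35.05 m².
T⁴ = 1385/(0.30·5.67×10⁻⁸·35.05) = 2.324×10⁹ K⁴.

T ≈ 220 K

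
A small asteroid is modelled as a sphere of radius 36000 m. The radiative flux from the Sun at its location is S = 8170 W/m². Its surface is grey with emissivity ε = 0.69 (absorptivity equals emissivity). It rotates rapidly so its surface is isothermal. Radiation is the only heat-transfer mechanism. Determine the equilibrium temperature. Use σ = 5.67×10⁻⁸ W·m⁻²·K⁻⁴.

T ≈ 436 K

At equilibrium, absorbed power = emitted power.
Absorbing cross-section = πr² = 4.072×10⁹ m²; emitting surface = 4πr² = 1.629×10¹⁰ m² (ratio 4).
εS·A_cross = εσ·A_surf·T⁴  ⇒  T⁴ = S/(4σ)   (ε cancels).
T⁴ = 8170/(4·5.67×10⁻⁸) = 3.602×10¹⁰ K⁴.
T = (3.602×10¹⁰)^(1/4).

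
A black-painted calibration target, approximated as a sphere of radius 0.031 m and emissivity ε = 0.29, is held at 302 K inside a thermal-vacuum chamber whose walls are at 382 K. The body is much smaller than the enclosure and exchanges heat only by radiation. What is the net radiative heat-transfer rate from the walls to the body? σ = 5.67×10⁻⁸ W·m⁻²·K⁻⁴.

For a small grey body in a large enclosure: P_net = εσA(T_body⁴ − T_wall⁴).
A = 4πr² = 0.01208 m²; T_body⁴ − T_wall⁴ = 8.318×10⁹ − 2.129×10¹⁰ = -1.298×10¹⁰ K⁴.
|P_net| = 0.29·5.67×10⁻⁸·0.01208·1.298×10¹⁰.

P_net ≈ 2.58 W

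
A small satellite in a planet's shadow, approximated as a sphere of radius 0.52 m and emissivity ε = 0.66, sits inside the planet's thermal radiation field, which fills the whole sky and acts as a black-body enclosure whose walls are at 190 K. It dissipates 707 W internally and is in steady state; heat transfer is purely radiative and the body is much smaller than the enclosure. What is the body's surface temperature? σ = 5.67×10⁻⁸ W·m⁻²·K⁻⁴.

T ≈ 288 K

For a small grey body in a large enclosure, net radiated power = εσA(T⁴ − T_w⁴).
Steady state: P = εσA(T⁴ − T_w⁴) with A = 4πr² = 3.398 m².
T⁴ = P/(εσA) + T_w⁴ = 707/(0.66·5.67×10⁻⁸·3.398) + (190)⁴
    = 5.560×10⁹ + 1.303×10⁹ = 6.863×10⁹ K⁴.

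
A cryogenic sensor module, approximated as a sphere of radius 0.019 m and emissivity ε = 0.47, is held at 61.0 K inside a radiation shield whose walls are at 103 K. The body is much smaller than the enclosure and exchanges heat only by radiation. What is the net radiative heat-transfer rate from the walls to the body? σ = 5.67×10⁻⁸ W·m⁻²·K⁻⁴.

For a small grey body in a large enclosure: P_net = εσA(T_body⁴ − T_wall⁴).
A = 4πr² = 0.004536 m²; T_body⁴ − T_wall⁴ = 1.385×10⁷ − 1.126×10⁸ = -9.871×10⁷ K⁴.
|P_net| = 0.47·5.67×10⁻⁸·0.004536·9.871×10⁷.

P_net ≈ 0.0119 W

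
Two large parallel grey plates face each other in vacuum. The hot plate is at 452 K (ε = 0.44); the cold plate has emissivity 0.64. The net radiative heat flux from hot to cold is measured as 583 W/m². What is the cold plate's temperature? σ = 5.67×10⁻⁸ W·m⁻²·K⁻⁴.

q = σ(T₁⁴ − T₂⁴)/(1/ε₁ + 1/ε₂ − 1); denominator = 2.835.
T₂⁴ = T₁⁴ − q·(1/ε₁+1/ε₂−1)/σ = 4.174×10¹⁰ − 583·2.835/5.67×10⁻⁸
    = 1.259×10¹⁰ K⁴.

T₂ ≈ 335 K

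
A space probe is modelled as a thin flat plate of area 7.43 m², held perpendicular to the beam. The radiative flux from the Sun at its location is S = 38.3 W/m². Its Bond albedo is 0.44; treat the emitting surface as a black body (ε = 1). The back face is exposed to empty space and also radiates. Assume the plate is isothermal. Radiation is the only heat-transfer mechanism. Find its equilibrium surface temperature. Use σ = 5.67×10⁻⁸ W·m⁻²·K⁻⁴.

At equilibrium, absorbed power = emitted power.
Absorbing cross-section = A = 7.430 m²; emitting surface = 2A = 14.86 m² (ratio 2).
(1−a)S·A_cross = εσ·A_surf·T⁴  ⇒  T⁴ = (1−a)S/(2σ).
T⁴ = 0.560·38.3/(2·5.67×10⁻⁸) = 1.891×10⁸ K⁴.
T = (1.891×10⁸)^(1/4).

T ≈ 117 K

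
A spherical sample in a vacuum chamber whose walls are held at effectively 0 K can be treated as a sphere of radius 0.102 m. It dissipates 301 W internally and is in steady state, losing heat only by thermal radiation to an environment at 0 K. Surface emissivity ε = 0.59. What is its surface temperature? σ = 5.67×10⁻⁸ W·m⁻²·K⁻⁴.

T ≈ 512 K

Steady state: internal power = radiated power, P = εσA T⁴.
Radiating area A = 4πr² = 0.1307 m².
T⁴ = P/(εσA) = 301/(0.59·5.67×10⁻⁸·0.1307) = 6.882×10¹⁰ K⁴.
T = (6.882×10¹⁰)^(1/4).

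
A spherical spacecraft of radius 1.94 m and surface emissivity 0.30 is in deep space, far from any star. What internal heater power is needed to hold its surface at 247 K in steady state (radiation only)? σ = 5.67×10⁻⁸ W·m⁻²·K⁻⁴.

P = εσ·4πr²·T⁴.
4πr² = 47.29 m²; T⁴ = 3.722×10⁹ K⁴.
P = 0.30·5.67×10⁻⁸·47.29·3.722×10⁹.

P ≈ 2990 W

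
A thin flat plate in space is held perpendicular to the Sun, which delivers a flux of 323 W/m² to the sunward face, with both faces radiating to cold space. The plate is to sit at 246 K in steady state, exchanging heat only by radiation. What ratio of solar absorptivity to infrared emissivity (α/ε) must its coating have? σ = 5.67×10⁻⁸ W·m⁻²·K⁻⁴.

Balance: αS·A = εσ·2A·T⁴ ⇒ α/ε = 2σT⁴/S.
α/ε = 2·5.67×10⁻⁸·(246)⁴/323 = 2·5.67×10⁻⁸·3.662×10⁹/323.

α/ε ≈ 1.29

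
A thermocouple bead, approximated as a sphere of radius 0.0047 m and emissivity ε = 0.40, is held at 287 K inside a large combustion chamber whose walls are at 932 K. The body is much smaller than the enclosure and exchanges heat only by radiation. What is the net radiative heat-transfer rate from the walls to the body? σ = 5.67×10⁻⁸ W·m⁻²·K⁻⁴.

For a small grey body in a large enclosure: P_net = εσA(T_body⁴ − T_wall⁴).
A = 4πr² = 2.776×10⁻⁴ m²; T_body⁴ − T_wall⁴ = 6.785×10⁹ − 7.545×10¹¹ = -7.477×10¹¹ K⁴.
|P_net| = 0.40·5.67×10⁻⁸·2.776×10⁻⁴·7.477×10¹¹.

P_net ≈ 4.71 W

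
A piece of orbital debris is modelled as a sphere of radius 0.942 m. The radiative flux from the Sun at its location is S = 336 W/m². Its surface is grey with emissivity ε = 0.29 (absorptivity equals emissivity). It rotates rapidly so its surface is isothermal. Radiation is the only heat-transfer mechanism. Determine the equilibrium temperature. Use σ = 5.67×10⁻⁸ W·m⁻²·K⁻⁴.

T ≈ 196 K

At equilibrium, absorbed power = emitted power.
Absorbing cross-section = πr² = 2.788 m²; emitting surface = 4πr² = 11.15 m² (ratio 4).
εS·A_cross = εσ·A_surf·T⁴  ⇒  T⁴ = S/(4σ)   (ε cancels).
T⁴ = 336/(4·5.67×10⁻⁸) = 1.481×10⁹ K⁴.
T = (1.481×10⁹)^(1/4).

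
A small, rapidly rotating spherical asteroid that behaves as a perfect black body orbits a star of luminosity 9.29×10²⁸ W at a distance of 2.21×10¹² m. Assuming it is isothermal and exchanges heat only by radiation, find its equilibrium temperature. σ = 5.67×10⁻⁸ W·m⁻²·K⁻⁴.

T ≈ 286 K

First find the stellar flux at distance d: S = L/(4πd²) = 9.29×10²⁸/(4π·(2.21×10¹²)²) = 1514 W/m².
For an isothermal sphere, absorbed (1−a)S·πr² = emitted σ·4πr²·T⁴, so T⁴ = (1−a)S/(4σ).
T⁴ = 1.00·1514/(4·5.67×10⁻⁸) = 6.674×10⁹ K⁴.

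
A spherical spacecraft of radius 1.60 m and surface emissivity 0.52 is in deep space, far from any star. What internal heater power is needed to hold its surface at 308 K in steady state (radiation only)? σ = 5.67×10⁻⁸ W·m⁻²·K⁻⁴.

P ≈ 8540 W

P = εσ·4πr²·T⁴.
4πr² = 32.17 m²; T⁴ = 8.999×10⁹ K⁴.
P = 0.52·5.67×10⁻⁸·32.17·8.999×10⁹.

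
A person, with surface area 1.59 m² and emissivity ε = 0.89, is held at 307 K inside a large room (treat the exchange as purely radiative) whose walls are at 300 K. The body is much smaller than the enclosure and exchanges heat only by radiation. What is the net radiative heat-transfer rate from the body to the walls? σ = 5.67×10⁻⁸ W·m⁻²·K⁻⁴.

P_net ≈ 62.8 W

For a small grey body in a large enclosure: P_net = εσA(T_body⁴ − T_wall⁴).
A = 1.59 m²; T_body⁴ − T_wall⁴ = 8.883×10⁹ − 8.100×10⁹ = 7.829×10⁸ K⁴.
|P_net| = 0.89·5.67×10⁻⁸·1.590·7.829×10⁸.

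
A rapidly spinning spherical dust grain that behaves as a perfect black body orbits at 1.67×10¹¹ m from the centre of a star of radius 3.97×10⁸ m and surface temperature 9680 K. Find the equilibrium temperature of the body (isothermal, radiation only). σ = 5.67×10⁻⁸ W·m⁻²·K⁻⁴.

The star's surface emits σT_*⁴; at distance d the flux is S = σT_*⁴(R_*/d)².
S = 5.67×10⁻⁸·(9680)⁴·(3.97×10⁸/1.67×10¹¹)² = 2813 W/m².
For an isothermal sphere T⁴ = (1−a)S/(4σ) = 1.240×10¹⁰ K⁴.

T ≈ 334 K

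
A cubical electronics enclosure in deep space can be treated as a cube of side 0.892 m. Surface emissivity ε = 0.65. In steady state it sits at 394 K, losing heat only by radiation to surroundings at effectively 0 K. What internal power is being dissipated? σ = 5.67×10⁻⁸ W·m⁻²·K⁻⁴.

Steady state: P = εσA T⁴.
A = 6L² = 4.774 m²; T⁴ = (394)⁴ = 2.410×10¹⁰ K⁴.
P = 0.65 × 5.67×10⁻⁸ × 4.774 × 2.410×10¹⁰.

P ≈ 4240 W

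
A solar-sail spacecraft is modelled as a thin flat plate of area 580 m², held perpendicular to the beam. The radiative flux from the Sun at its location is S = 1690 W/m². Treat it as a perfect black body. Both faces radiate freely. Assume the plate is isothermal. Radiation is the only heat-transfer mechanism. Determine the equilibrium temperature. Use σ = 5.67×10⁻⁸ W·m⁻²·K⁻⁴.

At equilibrium, absorbed power = emitted power.
Absorbing cross-section = A = 580.0 m²; emitting surface = 2A = 1160 m² (ratio 2).
S·A_cross = εσ·A_surf·T⁴  ⇒  T⁴ = S/(2σ).
T⁴ = 1.00·1690/(2·5.67×10⁻⁸) = 1.490×10¹⁰ K⁴.
T = (1.490×10¹⁰)^(1/4).

T ≈ 349 K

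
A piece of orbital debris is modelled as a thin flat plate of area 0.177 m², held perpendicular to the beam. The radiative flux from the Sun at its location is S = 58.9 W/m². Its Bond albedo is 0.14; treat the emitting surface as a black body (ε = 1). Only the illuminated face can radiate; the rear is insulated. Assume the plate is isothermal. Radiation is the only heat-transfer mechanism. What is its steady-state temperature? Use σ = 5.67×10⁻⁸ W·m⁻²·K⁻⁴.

At equilibrium, absorbed power = emitted power.
Absorbing cross-section = A = 0.1770 m²; emitting surface = A = 0.1770 m² (ratio 1).
(1−a)S·A_cross = εσ·A_surf·T⁴  ⇒  T⁴ = (1−a)S/(1σ).
T⁴ = 0.860·58.9/(1·5.67×10⁻⁸) = 8.934×10⁸ K⁴.
T = (8.934×10⁸)^(1/4).

T ≈ 173 K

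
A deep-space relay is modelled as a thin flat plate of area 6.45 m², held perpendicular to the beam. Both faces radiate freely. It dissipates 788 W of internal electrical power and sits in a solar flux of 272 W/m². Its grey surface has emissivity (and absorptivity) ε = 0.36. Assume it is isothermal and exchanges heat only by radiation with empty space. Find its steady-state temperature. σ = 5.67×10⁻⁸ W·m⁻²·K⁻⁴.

T ≈ 271 K

At steady state, absorbed solar power + internal power = radiated power.
Absorbed: α·S·A_cross = 0.36·272·6.450 = 631.6 W (cross-section A).
Total input = 631.6 + 788 = 1420 W.
Radiated: εσ·A_surf·T⁴ with A_surf = 2A = 12.90 m².
T⁴ = 1420/(0.36·5.67×10⁻⁸·12.90) = 5.391×10⁹ K⁴.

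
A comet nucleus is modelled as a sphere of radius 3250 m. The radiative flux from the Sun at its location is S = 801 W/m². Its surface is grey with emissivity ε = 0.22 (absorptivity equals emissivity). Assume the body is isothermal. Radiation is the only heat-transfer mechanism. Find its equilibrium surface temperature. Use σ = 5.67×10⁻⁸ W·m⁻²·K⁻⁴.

T ≈ 244 K

At equilibrium, absorbed power = emitted power.
Absorbing cross-section = πr² = 3.318×10⁷ m²; emitting surface = 4πr² = 1.327×10⁸ m² (ratio 4).
εS·A_cross = εσ·A_surf·T⁴  ⇒  T⁴ = S/(4σ)   (ε cancels).
T⁴ = 801/(4·5.67×10⁻⁸) = 3.532×10⁹ K⁴.
T = (3.532×10⁹)^(1/4).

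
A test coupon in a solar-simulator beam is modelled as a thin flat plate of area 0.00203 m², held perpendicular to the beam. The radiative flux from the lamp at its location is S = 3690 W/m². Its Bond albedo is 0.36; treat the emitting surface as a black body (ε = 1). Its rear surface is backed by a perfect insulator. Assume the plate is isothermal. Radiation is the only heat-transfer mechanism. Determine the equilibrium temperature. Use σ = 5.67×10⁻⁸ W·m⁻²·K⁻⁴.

T ≈ 452 K

At equilibrium, absorbed power = emitted power.
Absorbing cross-section = A = 0.002030 m²; emitting surface = A = 0.002030 m² (ratio 1).
(1−a)S·A_cross = εσ·A_surf·T⁴  ⇒  T⁴ = (1−a)S/(1σ).
T⁴ = 0.640·3690/(1·5.67×10⁻⁸) = 4.165×10¹⁰ K⁴.
T = (4.165×10¹⁰)^(1/4).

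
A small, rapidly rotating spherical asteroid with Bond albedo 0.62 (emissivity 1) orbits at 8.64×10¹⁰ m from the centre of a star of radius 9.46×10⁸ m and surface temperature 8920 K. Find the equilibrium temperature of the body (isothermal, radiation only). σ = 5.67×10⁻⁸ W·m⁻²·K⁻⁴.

The star's surface emits σT_*⁴; at distance d the flux is S = σT_*⁴(R_*/d)².
S = 5.67×10⁻⁸·(8920)⁴·(9.46×10⁸/8.64×10¹⁰)² = 43030 W/m².
For an isothermal sphere T⁴ = (1−a)S/(4σ) = 7.210×10¹⁰ K⁴.

T ≈ 518 K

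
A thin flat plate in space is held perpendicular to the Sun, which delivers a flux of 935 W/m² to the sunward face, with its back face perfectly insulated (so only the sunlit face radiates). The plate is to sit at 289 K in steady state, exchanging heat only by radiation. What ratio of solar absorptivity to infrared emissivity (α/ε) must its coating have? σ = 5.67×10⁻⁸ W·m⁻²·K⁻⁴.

α/ε ≈ 0.423

Balance: αS·A = εσ·1A·T⁴ ⇒ α/ε = σT⁴/S.
α/ε = 5.67×10⁻⁸·(289)⁴/935 = 5.67×10⁻⁸·6.976×10⁹/935.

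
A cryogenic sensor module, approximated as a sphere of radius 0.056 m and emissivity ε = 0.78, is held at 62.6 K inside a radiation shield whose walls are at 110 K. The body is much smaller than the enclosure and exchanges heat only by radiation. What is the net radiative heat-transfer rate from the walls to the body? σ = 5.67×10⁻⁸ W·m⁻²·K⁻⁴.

P_net ≈ 0.228 W

For a small grey body in a large enclosure: P_net = εσA(T_body⁴ − T_wall⁴).
A = 4πr² = 0.03941 m²; T_body⁴ − T_wall⁴ = 1.536×10⁷ − 1.464×10⁸ = -1.311×10⁸ K⁴.
|P_net| = 0.78·5.67×10⁻⁸·0.03941·1.311×10⁸.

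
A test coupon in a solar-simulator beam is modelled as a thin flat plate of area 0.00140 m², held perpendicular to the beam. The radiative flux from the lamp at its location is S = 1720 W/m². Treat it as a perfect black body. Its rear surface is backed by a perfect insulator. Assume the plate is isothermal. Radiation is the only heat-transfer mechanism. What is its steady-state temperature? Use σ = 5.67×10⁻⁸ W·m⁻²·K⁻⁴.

T ≈ 417 K

At equilibrium, absorbed power = emitted power.
Absorbing cross-section = A = 0.001400 m²; emitting surface = A = 0.001400 m² (ratio 1).
S·A_cross = εσ·A_surf·T⁴  ⇒  T⁴ = S/(1σ).
T⁴ = 1.00·1720/(1·5.67×10⁻⁸) = 3.034×10¹⁰ K⁴.
T = (3.034×10¹⁰)^(1/4).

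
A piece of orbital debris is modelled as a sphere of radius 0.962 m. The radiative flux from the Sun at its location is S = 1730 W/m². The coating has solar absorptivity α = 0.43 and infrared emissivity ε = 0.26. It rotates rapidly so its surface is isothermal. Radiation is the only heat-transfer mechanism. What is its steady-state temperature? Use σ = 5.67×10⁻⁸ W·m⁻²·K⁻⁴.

T ≈ 335 K

At equilibrium, absorbed power = emitted power.
Absorbing cross-section = πr² = 2.907 m²; emitting surface = 4πr² = 11.63 m² (ratio 4).
αS·A_cross = εσ·A_surf·T⁴  ⇒  T⁴ = αS/(ε·4σ).
T⁴ = 0.430·1730/(0.26·4·5.67×10⁻⁸) = 1.262×10¹⁰ K⁴.
T = (1.262×10¹⁰)^(1/4).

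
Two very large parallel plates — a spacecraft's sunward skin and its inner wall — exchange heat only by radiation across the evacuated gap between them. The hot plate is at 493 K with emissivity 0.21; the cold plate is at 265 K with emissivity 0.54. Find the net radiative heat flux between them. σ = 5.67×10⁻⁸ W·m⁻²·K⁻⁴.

For two infinite grey parallel plates, q = σ(T₁⁴ − T₂⁴)/(1/ε₁ + 1/ε₂ − 1).
T₁⁴ − T₂⁴ = 5.907×10¹⁰ − 4.932×10⁹ = 5.414×10¹⁰ K⁴.
1/ε₁ + 1/ε₂ − 1 = 4.762 + 1.852 − 1 = 5.614.
q = 5.67×10⁻⁸ × 5.414×10¹⁰ / 5.614.

q ≈ 547 W/m²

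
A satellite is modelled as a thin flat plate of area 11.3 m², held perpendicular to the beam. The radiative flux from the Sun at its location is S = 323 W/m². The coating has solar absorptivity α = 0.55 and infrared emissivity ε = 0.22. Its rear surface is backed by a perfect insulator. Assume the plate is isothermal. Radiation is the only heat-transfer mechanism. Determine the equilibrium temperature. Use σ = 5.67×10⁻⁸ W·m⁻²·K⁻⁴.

At equilibrium, absorbed power = emitted power.
Absorbing cross-section = A = 11.30 m²; emitting surface = A = 11.30 m² (ratio 1).
αS·A_cross = εσ·A_surf·T⁴  ⇒  T⁴ = αS/(ε·1σ).
T⁴ = 0.550·323/(0.22·1·5.67×10⁻⁸) = 1.424×10¹⁰ K⁴.
T = (1.424×10¹⁰)^(1/4).

T ≈ 345 K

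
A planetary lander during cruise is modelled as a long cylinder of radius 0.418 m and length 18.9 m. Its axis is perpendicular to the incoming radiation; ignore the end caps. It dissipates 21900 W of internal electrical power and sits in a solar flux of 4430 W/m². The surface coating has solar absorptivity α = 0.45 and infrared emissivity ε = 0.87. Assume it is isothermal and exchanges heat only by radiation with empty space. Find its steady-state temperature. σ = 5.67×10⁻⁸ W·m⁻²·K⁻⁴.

At steady state, absorbed solar power + internal power = radiated power.
Absorbed: α·S·A_cross = 0.45·4430·15.80 = 31500 W (cross-section 2rL).
Total input = 31500 + 21900 = 53400 W.
Radiated: εσ·A_surf·T⁴ with A_surf = 2πrL = 49.64 m².
T⁴ = 53400/(0.87·5.67×10⁻⁸·49.64) = 2.181×10¹⁰ K⁴.

T ≈ 384 K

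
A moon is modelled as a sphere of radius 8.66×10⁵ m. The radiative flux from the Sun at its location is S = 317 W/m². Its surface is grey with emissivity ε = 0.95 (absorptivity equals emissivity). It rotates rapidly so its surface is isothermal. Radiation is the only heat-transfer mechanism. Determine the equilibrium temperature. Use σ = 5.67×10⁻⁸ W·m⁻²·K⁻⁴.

At equilibrium, absorbed power = emitted power.
Absorbing cross-section = πr² = 2.356×10¹² m²; emitting surface = 4πr² = 9.424×10¹² m² (ratio 4).
εS·A_cross = εσ·A_surf·T⁴  ⇒  T⁴ = S/(4σ)   (ε cancels).
T⁴ = 317/(4·5.67×10⁻⁸) = 1.398×10⁹ K⁴.
T = (1.398×10⁹)^(1/4).

T ≈ 193 K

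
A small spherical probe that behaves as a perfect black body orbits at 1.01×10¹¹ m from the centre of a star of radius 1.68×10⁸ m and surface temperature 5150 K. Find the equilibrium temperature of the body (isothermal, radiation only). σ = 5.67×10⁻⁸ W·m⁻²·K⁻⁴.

The star's surface emits σT_*⁴; at distance d the flux is S = σT_*⁴(R_*/d)².
S = 5.67×10⁻⁸·(5150)⁴·(1.68×10⁸/1.01×10¹¹)² = 110.4 W/m².
For an isothermal sphere T⁴ = (1−a)S/(4σ) = 4.866×10⁸ K⁴.

T ≈ 149 K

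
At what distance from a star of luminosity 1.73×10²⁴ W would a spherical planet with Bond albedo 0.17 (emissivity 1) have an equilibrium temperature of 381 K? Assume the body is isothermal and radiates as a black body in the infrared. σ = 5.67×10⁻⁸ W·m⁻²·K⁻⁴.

d ≈ 4.89×10⁹ m

For an isothermal black-emitting sphere, (1−a)S·πr² = σ·4πr²·T⁴ ⇒ S = 4σT⁴/(1−a).
S = 4·5.67×10⁻⁸·(381)⁴/0.830 = 5758 W/m².
Flux falls as S = L/(4πd²), so d = √(L/(4πS)) = √(1.73×10²⁴/(4π·5758)).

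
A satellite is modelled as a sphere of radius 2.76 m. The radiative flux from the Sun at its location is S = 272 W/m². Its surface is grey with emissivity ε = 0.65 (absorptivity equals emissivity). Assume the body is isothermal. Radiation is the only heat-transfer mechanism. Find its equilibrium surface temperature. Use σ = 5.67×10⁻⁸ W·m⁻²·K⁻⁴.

T ≈ 186 K

At equilibrium, absorbed power = emitted power.
Absorbing cross-section = πr² = 23.93 m²; emitting surface = 4πr² = 95.73 m² (ratio 4).
εS·A_cross = εσ·A_surf·T⁴  ⇒  T⁴ = S/(4σ)   (ε cancels).
T⁴ = 272/(4·5.67×10⁻⁸) = 1.199×10⁹ K⁴.
T = (1.199×10⁹)^(1/4).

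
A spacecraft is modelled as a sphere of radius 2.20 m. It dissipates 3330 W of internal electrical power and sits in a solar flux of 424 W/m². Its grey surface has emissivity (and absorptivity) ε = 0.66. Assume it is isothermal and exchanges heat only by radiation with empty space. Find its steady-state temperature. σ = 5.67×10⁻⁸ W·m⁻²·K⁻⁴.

At steady state, absorbed solar power + internal power = radiated power.
Absorbed: α·S·A_cross = 0.66·424·15.21 = 4255 W (cross-section πr²).
Total input = 4255 + 3330 = 7585 W.
Radiated: εσ·A_surf·T⁴ with A_surf = 4πr² = 60.82 m².
T⁴ = 7585/(0.66·5.67×10⁻⁸·60.82) = 3.333×10⁹ K⁴.

T ≈ 240 K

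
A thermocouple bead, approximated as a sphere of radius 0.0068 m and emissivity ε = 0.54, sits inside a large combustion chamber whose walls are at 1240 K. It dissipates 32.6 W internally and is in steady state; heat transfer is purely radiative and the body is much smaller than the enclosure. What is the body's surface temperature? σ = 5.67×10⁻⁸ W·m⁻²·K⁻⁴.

For a small grey body in a large enclosure, net radiated power = εσA(T⁴ − T_w⁴).
Steady state: P = εσA(T⁴ − T_w⁴) with A = 4πr² = 5.811×10⁻⁴ m².
T⁴ = P/(εσA) + T_w⁴ = 32.6/(0.54·5.67×10⁻⁸·5.811×10⁻⁴) + (1240)⁴
    = 1.832×10¹² + 2.364×10¹² = 4.197×10¹² K⁴.

T ≈ 1430 K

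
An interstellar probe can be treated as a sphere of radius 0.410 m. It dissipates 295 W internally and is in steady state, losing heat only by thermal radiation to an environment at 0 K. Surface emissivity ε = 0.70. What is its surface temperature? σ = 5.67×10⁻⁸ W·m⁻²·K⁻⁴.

T ≈ 244 K

Steady state: internal power = radiated power, P = εσA T⁴.
Radiating area A = 4πr² = 2.112 m².
T⁴ = P/(εσA) = 295/(0.70·5.67×10⁻⁸·2.112) = 3.519×10⁹ K⁴.
T = (3.519×10⁹)^(1/4).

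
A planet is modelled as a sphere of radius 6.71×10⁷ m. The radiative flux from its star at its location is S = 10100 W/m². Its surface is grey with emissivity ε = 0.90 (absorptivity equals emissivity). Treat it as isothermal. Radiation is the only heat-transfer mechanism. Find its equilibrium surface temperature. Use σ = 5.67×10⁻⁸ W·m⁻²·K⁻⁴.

At equilibrium, absorbed power = emitted power.
Absorbing cross-section = πr² = 1.414×10¹⁶ m²; emitting surface = 4πr² = 5.658×10¹⁶ m² (ratio 4).
εS·A_cross = εσ·A_surf·T⁴  ⇒  T⁴ = S/(4σ)   (ε cancels).
T⁴ = 10100/(4·5.67×10⁻⁸) = 4.453×10¹⁰ K⁴.
T = (4.453×10¹⁰)^(1/4).

T ≈ 459 K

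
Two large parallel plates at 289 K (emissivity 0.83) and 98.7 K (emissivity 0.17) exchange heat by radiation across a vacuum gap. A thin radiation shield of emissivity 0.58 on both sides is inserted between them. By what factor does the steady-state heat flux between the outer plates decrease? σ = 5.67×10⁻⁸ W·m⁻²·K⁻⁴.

Without shield: q₀ = σΔ(T⁴)/(1/ε₁+1/ε₂−1) with denominator 6.087.
With shield the two gaps are in series; the resistances add: (1/ε₁+1/ε_s−1)+(1/ε_s+1/ε₂−1) = 1.929+6.606 = 8.535.
Heat-flux ratio q₀/q = 8.535/6.087.

factor ≈ 1.40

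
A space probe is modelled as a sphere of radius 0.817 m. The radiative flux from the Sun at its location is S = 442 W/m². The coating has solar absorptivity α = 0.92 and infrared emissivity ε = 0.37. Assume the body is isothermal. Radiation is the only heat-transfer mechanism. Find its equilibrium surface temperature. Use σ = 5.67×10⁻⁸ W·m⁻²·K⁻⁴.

T ≈ 264 K

At equilibrium, absorbed power = emitted power.
Absorbing cross-section = πr² = 2.097 m²; emitting surface = 4πr² = 8.388 m² (ratio 4).
αS·A_cross = εσ·A_surf·T⁴  ⇒  T⁴ = αS/(ε·4σ).
T⁴ = 0.920·442/(0.37·4·5.67×10⁻⁸) = 4.846×10⁹ K⁴.
T = (4.846×10⁹)^(1/4).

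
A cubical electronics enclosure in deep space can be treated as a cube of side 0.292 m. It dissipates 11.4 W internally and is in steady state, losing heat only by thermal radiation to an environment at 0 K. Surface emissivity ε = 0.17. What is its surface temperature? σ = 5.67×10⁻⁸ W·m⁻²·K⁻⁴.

T ≈ 219 K

Steady state: internal power = radiated power, P = εσA T⁴.
Radiating area A = 6L² = 0.5116 m².
T⁴ = P/(εσA) = 11.4/(0.17·5.67×10⁻⁸·0.5116) = 2.312×10⁹ K⁴.
T = (2.312×10⁹)^(1/4).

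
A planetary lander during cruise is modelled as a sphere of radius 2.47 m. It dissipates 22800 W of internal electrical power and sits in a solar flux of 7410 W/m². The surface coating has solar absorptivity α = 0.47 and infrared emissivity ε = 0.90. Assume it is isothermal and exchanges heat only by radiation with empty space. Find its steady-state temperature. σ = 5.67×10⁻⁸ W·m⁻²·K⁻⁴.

T ≈ 389 K

At steady state, absorbed solar power + internal power = radiated power.
Absorbed: α·S·A_cross = 0.47·7410·19.17 = 66750 W (cross-section πr²).
Total input = 66750 + 22800 = 89550 W.
Radiated: εσ·A_surf·T⁴ with A_surf = 4πr² = 76.67 m².
T⁴ = 89550/(0.90·5.67×10⁻⁸·76.67) = 2.289×10¹⁰ K⁴.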